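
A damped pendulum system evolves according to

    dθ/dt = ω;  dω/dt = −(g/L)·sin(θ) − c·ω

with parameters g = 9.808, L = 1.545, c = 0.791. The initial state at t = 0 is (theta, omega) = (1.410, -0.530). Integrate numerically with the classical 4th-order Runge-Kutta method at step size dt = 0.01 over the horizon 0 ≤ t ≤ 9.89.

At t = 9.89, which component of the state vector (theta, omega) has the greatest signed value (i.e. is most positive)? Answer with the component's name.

largest component: omega

t=0.000: state=(1.410, -0.530)
step 1 (dt=0.01): k1=(-0.530, -5.847), k2=(-0.559, -5.821), k3=(-0.559, -5.821), k4=(-0.588, -5.795); state += dt/6·(k1+2k2+2k3+k4)
t=0.010: state=(1.404, -0.588)
t=0.020: state=(1.398, -0.646)
t=0.030: state=(1.391, -0.703)
continuing one RK4 step at a time; state shown every 50 steps (Δt=0.5):
t=0.500: state=(0.550, -2.539)
t=1.000: state=(-0.578, -1.460)
t=1.500: state=(-0.719, 0.799)
t=2.000: state=(-0.045, 1.514)
t=2.500: state=(0.457, 0.317)
t=3.000: state=(0.285, -0.840)
t=3.500: state=(-0.152, -0.682)
t=4.000: state=(-0.273, 0.199)
t=4.500: state=(-0.045, 0.568)
t=5.000: state=(0.160, 0.168)
t=5.500: state=(0.115, -0.293)
t=6.000: state=(-0.047, -0.269)
t=6.500: state=(-0.102, 0.055)
t=7.000: state=(-0.022, 0.210)
t=7.500: state=(0.057, 0.074)
t=8.000: state=(0.045, -0.103)
t=8.500: state=(-0.015, -0.104)
t=9.000: state=(-0.038, 0.014)
t=9.500: state=(-0.010, 0.077)
t=9.890: state=(0.016, 0.047)
compare at T: theta=0.016, omega=0.047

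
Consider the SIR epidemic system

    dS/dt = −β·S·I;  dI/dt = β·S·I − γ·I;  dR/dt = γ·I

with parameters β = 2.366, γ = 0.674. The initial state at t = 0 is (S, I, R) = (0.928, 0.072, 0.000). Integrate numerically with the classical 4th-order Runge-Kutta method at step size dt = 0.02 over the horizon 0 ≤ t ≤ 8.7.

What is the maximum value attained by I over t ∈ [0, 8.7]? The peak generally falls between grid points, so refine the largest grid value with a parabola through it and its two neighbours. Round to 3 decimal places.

t=0.000: state=(0.928, 0.072, 0.000)
step 1 (dt=0.02): k1=(-0.158, 0.110, 0.049), k2=(-0.160, 0.111, 0.049), k3=(-0.160, 0.111, 0.049), k4=(-0.162, 0.112, 0.050); state += dt/6·(k1+2k2+2k3+k4)
t=0.020: state=(0.925, 0.074, 0.001)
t=0.040: state=(0.922, 0.076, 0.002)
t=0.060: state=(0.918, 0.079, 0.003)
continuing one RK4 step at a time; state shown every 25 steps (Δt=0.5):
t=0.500: state=(0.819, 0.145, 0.036)
t=1.000: state=(0.650, 0.249, 0.102)
t=1.500: state=(0.457, 0.341, 0.202)
t=2.000: state=(0.296, 0.378, 0.325)
t=2.500: state=(0.191, 0.359, 0.451)
t=3.000: state=(0.128, 0.308, 0.563)
t=3.500: state=(0.092, 0.250, 0.657)
t=4.000: state=(0.071, 0.197, 0.733)
t=4.500: state=(0.058, 0.151, 0.791)
t=5.000: state=(0.049, 0.115, 0.836)
t=5.500: state=(0.044, 0.087, 0.869)
t=6.000: state=(0.040, 0.065, 0.895)
t=6.500: state=(0.038, 0.049, 0.914)
t=7.000: state=(0.036, 0.036, 0.928)
t=7.500: state=(0.034, 0.027, 0.939)
t=8.000: state=(0.033, 0.020, 0.946)
t=8.500: state=(0.033, 0.015, 0.952)
t=8.700: state=(0.033, 0.013, 0.954)
largest grid value and its neighbours: I(2.020)=0.37863, I(2.040)=0.37870, I(2.060)=0.37867
parabola through these three points peaks at t≈2.044 with I≈0.37870

max I = 0.379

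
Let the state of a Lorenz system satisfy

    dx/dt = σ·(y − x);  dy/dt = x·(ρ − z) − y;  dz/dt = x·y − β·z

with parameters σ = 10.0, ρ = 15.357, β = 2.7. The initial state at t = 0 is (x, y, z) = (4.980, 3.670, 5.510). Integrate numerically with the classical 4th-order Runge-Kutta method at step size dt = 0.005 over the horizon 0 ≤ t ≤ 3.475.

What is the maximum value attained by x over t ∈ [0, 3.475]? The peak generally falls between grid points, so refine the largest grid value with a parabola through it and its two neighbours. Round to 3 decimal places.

max x = 10.322

t=0.000: state=(4.980, 3.670, 5.510)
step 1 (dt=0.005): k1=(-13.100, 45.368, 3.400), k2=(-11.638, 44.890, 3.818), k3=(-11.687, 44.922, 3.823), k4=(-10.270, 44.474, 4.239); state += dt/6·(k1+2k2+2k3+k4)
t=0.005: state=(4.922, 3.895, 5.529)
t=0.010: state=(4.877, 4.115, 5.552)
t=0.015: state=(4.845, 4.332, 5.580)
continuing one RK4 step at a time; state shown every 40 steps (Δt=0.2):
t=0.200: state=(8.433, 11.352, 11.365)
t=0.400: state=(8.491, 5.119, 20.673)
t=0.600: state=(2.872, 1.577, 14.063)
t=0.800: state=(2.456, 3.049, 8.995)
t=1.000: state=(5.102, 7.227, 8.221)
t=1.200: state=(9.404, 10.247, 16.479)
t=1.400: state=(6.028, 3.336, 17.973)
t=1.600: state=(3.103, 2.846, 12.137)
t=1.800: state=(4.217, 5.511, 9.297)
t=2.000: state=(7.794, 9.565, 13.010)
t=2.200: state=(7.779, 5.888, 18.407)
t=2.400: state=(4.240, 3.299, 14.282)
t=2.600: state=(4.200, 4.962, 10.757)
t=2.800: state=(6.788, 8.342, 12.137)
t=3.000: state=(8.024, 7.206, 17.280)
t=3.200: state=(5.222, 4.042, 15.369)
t=3.400: state=(4.485, 4.870, 11.951)
t=3.475: state=(4.946, 5.776, 11.458)
largest grid value and its neighbours: x(0.300)=10.31719, x(0.305)=10.32179, x(0.310)=10.31536
parabola through these three points peaks at t≈0.305 with x≈10.32183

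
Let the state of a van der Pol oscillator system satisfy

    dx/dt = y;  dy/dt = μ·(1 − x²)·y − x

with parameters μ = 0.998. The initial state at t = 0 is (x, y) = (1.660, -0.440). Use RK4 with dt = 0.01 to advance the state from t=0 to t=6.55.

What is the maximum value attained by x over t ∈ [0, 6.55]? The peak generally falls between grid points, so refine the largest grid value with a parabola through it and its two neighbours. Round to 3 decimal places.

max x = 2.008

t=0.000: state=(1.660, -0.440)
step 1 (dt=0.01): k1=(-0.440, -0.889), k2=(-0.444, -0.882), k3=(-0.444, -0.882), k4=(-0.449, -0.876); state += dt/6·(k1+2k2+2k3+k4)
t=0.010: state=(1.656, -0.449)
t=0.020: state=(1.651, -0.458)
t=0.030: state=(1.646, -0.466)
continuing one RK4 step at a time; state shown every 25 steps (Δt=0.25):
t=0.250: state=(1.525, -0.632)
t=0.500: state=(1.346, -0.802)
t=0.750: state=(1.122, -0.994)
t=1.000: state=(0.844, -1.248)
t=1.250: state=(0.489, -1.610)
t=1.500: state=(0.028, -2.098)
t=1.750: state=(-0.559, -2.562)
t=2.000: state=(-1.206, -2.461)
t=2.250: state=(-1.714, -1.507)
t=2.500: state=(-1.954, -0.475)
t=2.750: state=(-1.990, 0.123)
t=3.000: state=(-1.918, 0.413)
t=3.250: state=(-1.794, 0.573)
t=3.500: state=(-1.635, 0.695)
t=3.750: state=(-1.446, 0.821)
t=4.000: state=(-1.222, 0.980)
t=4.250: state=(-0.950, 1.203)
t=4.500: state=(-0.612, 1.528)
t=4.750: state=(-0.175, 1.991)
t=5.000: state=(0.389, 2.508)
t=5.250: state=(1.047, 2.623)
t=5.500: state=(1.620, 1.825)
t=5.750: state=(1.932, 0.702)
t=6.000: state=(2.008, -0.013)
t=6.250: state=(1.956, -0.359)
t=6.500: state=(1.842, -0.538)
t=6.550: state=(1.815, -0.565)
largest grid value and its neighbours: x(5.980)=2.00796, x(5.990)=2.00813, x(6.000)=2.00810
parabola through these three points peaks at t≈5.993 with x≈2.00814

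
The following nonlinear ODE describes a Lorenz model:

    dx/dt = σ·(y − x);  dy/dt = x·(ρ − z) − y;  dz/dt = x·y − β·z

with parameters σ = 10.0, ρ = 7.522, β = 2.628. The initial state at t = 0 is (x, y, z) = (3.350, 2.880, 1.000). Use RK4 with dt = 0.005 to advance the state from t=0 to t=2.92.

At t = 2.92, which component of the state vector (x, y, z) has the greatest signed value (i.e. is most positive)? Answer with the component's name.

t=0.000: state=(3.350, 2.880, 1.000)
step 1 (dt=0.005): k1=(-4.700, 18.969, 7.020), k2=(-4.108, 18.786, 7.098), k3=(-4.128, 18.795, 7.101), k4=(-3.554, 18.622, 7.180); state += dt/6·(k1+2k2+2k3+k4)
t=0.005: state=(3.329, 2.974, 1.035)
t=0.010: state=(3.314, 3.066, 1.072)
t=0.015: state=(3.304, 3.157, 1.109)
continuing one RK4 step at a time; state shown every 20 steps (Δt=0.1):
t=0.100: state=(3.693, 4.584, 1.913)
t=0.200: state=(4.828, 6.098, 3.503)
t=0.300: state=(6.010, 6.977, 5.897)
t=0.400: state=(6.522, 6.496, 8.365)
t=0.500: state=(5.949, 4.913, 9.609)
t=0.600: state=(4.710, 3.405, 9.311)
t=0.700: state=(3.546, 2.580, 8.212)
t=0.800: state=(2.814, 2.310, 6.976)
t=0.900: state=(2.504, 2.366, 5.898)
t=1.000: state=(2.504, 2.628, 5.078)
t=1.100: state=(2.732, 3.057, 4.556)
t=1.200: state=(3.141, 3.627, 4.367)
t=1.300: state=(3.688, 4.285, 4.553)
t=1.400: state=(4.300, 4.905, 5.131)
t=1.500: state=(4.841, 5.288, 6.021)
t=1.600: state=(5.138, 5.263, 6.977)
t=1.700: state=(5.079, 4.844, 7.655)
t=1.800: state=(4.715, 4.256, 7.846)
t=1.900: state=(4.231, 3.753, 7.596)
t=2.000: state=(3.809, 3.458, 7.101)
t=2.100: state=(3.545, 3.372, 6.553)
t=2.200: state=(3.459, 3.455, 6.082)
t=2.300: state=(3.528, 3.662, 5.765)
t=2.400: state=(3.714, 3.945, 5.644)
t=2.500: state=(3.972, 4.247, 5.728)
t=2.600: state=(4.242, 4.497, 5.991)
t=2.700: state=(4.459, 4.627, 6.363)
t=2.800: state=(4.564, 4.602, 6.733)
t=2.900: state=(4.535, 4.444, 6.993)
t=2.920: state=(4.515, 4.402, 7.025)
compare at T: x=4.515, y=4.402, z=7.025

largest component: z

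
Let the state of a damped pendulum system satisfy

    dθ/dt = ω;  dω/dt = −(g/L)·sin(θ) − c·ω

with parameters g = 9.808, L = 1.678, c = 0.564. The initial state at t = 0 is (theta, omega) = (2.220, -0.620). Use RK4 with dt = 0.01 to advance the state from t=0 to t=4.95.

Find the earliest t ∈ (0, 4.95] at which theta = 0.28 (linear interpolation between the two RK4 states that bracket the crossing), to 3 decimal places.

t=0.000: state=(2.220, -0.620)
step 1 (dt=0.01): k1=(-0.620, -4.306), k2=(-0.642, -4.305), k3=(-0.642, -4.305), k4=(-0.663, -4.305); state += dt/6·(k1+2k2+2k3+k4)
t=0.010: state=(2.214, -0.663)
t=0.020: state=(2.207, -0.706)
t=0.030: state=(2.199, -0.749)
continuing one RK4 step at a time; state shown every 20 steps (Δt=0.2):
t=0.200: state=(2.009, -1.491)
t=0.400: state=(1.621, -2.395)
t=0.600: state=(1.057, -3.203)
t=0.800: state=(0.369, -3.570)
t=0.820: state=(0.298, -3.568)
next step: t=0.830: state=(0.262, -3.564) — theta has crossed 0.28
linear interpolation between t=0.820 (0.29799) and t=0.830 (0.26233) → t≈0.825

t = 0.825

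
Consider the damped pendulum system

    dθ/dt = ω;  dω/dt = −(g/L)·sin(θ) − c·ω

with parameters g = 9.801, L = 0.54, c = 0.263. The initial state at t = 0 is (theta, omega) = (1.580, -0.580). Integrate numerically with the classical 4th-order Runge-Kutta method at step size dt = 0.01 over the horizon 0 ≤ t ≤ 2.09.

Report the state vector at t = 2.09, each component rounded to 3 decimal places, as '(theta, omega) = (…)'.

(theta, omega) = (-0.096, -4.653)

t=0.000: state=(1.580, -0.580)
step 1 (dt=0.01): k1=(-0.580, -17.997), k2=(-0.670, -17.973), k3=(-0.670, -17.974), k4=(-0.760, -17.950); state += dt/6·(k1+2k2+2k3+k4)
t=0.010: state=(1.573, -0.760)
t=0.020: state=(1.565, -0.939)
t=0.030: state=(1.555, -1.118)
continuing one RK4 step at a time; state shown every 10 steps (Δt=0.1):
t=0.100: state=(1.433, -2.352)
t=0.200: state=(1.113, -4.003)
t=0.300: state=(0.645, -5.277)
t=0.400: state=(0.084, -5.775)
t=0.500: state=(-0.476, -5.271)
t=0.600: state=(-0.943, -3.961)
t=0.700: state=(-1.256, -2.257)
t=0.800: state=(-1.391, -0.456)
t=0.900: state=(-1.348, 1.316)
t=1.000: state=(-1.132, 2.980)
t=1.100: state=(-0.761, 4.359)
t=1.200: state=(-0.280, 5.137)
t=1.300: state=(0.236, 5.038)
t=1.400: state=(0.699, 4.093)
t=1.500: state=(1.037, 2.611)
t=1.600: state=(1.214, 0.918)
t=1.700: state=(1.220, -0.795)
t=1.800: state=(1.059, -2.410)
t=1.900: state=(0.747, -3.759)
t=2.000: state=(0.324, -4.578)
t=2.090: state=(-0.096, -4.653)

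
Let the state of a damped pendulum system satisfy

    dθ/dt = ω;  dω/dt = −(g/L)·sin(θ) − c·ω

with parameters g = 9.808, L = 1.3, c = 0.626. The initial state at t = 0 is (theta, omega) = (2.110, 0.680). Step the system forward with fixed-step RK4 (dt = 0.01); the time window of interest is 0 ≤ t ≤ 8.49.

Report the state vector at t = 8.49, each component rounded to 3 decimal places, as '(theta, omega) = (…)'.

(theta, omega) = (-0.121, -0.155)

t=0.000: state=(2.110, 0.680)
step 1 (dt=0.01): k1=(0.680, -6.900), k2=(0.646, -6.865), k3=(0.646, -6.866), k4=(0.611, -6.832); state += dt/6·(k1+2k2+2k3+k4)
t=0.010: state=(2.116, 0.611)
t=0.020: state=(2.122, 0.543)
t=0.030: state=(2.127, 0.476)
continuing one RK4 step at a time; state shown every 50 steps (Δt=0.5):
t=0.500: state=(1.664, -2.413)
t=1.000: state=(-0.086, -3.801)
t=1.500: state=(-1.246, -0.497)
t=2.000: state=(-0.676, 2.432)
t=2.500: state=(0.556, 1.767)
t=3.000: state=(0.743, -0.958)
t=3.500: state=(-0.072, -1.774)
t=4.000: state=(-0.570, -0.017)
t=4.500: state=(-0.175, 1.292)
t=5.000: state=(0.349, 0.513)
t=5.500: state=(0.259, -0.751)
t=6.000: state=(-0.160, -0.658)
t=6.500: state=(-0.247, 0.311)
t=7.000: state=(0.028, 0.595)
t=7.500: state=(0.190, -0.015)
t=8.000: state=(0.047, -0.441)
t=8.490: state=(-0.121, -0.155)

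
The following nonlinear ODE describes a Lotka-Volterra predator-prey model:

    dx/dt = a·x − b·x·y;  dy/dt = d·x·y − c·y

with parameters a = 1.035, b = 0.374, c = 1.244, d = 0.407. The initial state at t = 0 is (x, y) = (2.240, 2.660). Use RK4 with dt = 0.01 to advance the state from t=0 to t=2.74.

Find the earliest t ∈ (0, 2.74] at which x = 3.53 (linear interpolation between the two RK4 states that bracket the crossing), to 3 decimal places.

t = 1.962

t=0.000: state=(2.240, 2.660)
step 1 (dt=0.01): k1=(0.090, -0.884), k2=(0.094, -0.882), k3=(0.094, -0.882), k4=(0.097, -0.880); state += dt/6·(k1+2k2+2k3+k4)
t=0.010: state=(2.241, 2.651)
t=0.020: state=(2.242, 2.642)
t=0.030: state=(2.243, 2.634)
continuing one RK4 step at a time; state shown every 10 steps (Δt=0.1):
t=0.100: state=(2.253, 2.574)
t=0.200: state=(2.273, 2.492)
t=0.300: state=(2.299, 2.415)
t=0.400: state=(2.333, 2.343)
t=0.500: state=(2.373, 2.277)
t=0.600: state=(2.420, 2.217)
t=0.700: state=(2.473, 2.162)
t=0.800: state=(2.532, 2.114)
t=0.900: state=(2.597, 2.072)
t=1.000: state=(2.667, 2.036)
t=1.100: state=(2.742, 2.007)
t=1.200: state=(2.823, 1.985)
t=1.300: state=(2.907, 1.970)
t=1.400: state=(2.996, 1.961)
t=1.500: state=(3.088, 1.960)
t=1.600: state=(3.182, 1.966)
t=1.700: state=(3.278, 1.980)
t=1.800: state=(3.375, 2.002)
t=1.900: state=(3.471, 2.032)
t=1.960: state=(3.528, 2.054)
next step: t=1.970: state=(3.537, 2.058) — x has crossed 3.53
linear interpolation between t=1.960 (3.52787) and t=1.970 (3.53727) → t≈1.962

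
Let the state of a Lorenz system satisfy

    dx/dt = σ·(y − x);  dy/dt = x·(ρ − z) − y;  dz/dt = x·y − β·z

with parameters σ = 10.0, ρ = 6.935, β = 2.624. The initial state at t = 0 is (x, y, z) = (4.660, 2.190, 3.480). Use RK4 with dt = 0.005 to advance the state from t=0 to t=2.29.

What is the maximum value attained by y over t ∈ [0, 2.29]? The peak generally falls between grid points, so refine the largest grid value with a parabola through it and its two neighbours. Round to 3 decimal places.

max y = 5.103

t=0.000: state=(4.660, 2.190, 3.480)
step 1 (dt=0.005): k1=(-24.700, 13.910, 1.074), k2=(-23.735, 13.650, 1.092), k3=(-23.765, 13.659, 1.094), k4=(-22.829, 13.407, 1.109); state += dt/6·(k1+2k2+2k3+k4)
t=0.005: state=(4.541, 2.258, 3.485)
t=0.010: state=(4.432, 2.324, 3.491)
t=0.015: state=(4.330, 2.388, 3.497)
continuing one RK4 step at a time; state shown every 20 steps (Δt=0.1):
t=0.100: state=(3.512, 3.241, 3.619)
t=0.200: state=(3.626, 3.999, 3.914)
t=0.300: state=(4.101, 4.627, 4.486)
t=0.400: state=(4.597, 5.030, 5.320)
t=0.500: state=(4.907, 5.070, 6.231)
t=0.600: state=(4.904, 4.738, 6.929)
t=0.700: state=(4.608, 4.209, 7.205)
t=0.800: state=(4.167, 3.713, 7.063)
t=0.900: state=(3.749, 3.383, 6.656)
t=1.000: state=(3.456, 3.241, 6.158)
t=1.100: state=(3.320, 3.259, 5.697)
t=1.200: state=(3.327, 3.398, 5.351)
t=1.300: state=(3.451, 3.621, 5.160)
t=1.400: state=(3.654, 3.883, 5.143)
t=1.500: state=(3.893, 4.135, 5.292)
t=1.600: state=(4.118, 4.318, 5.567)
t=1.700: state=(4.276, 4.387, 5.898)
t=1.800: state=(4.332, 4.331, 6.194)
t=1.900: state=(4.279, 4.179, 6.379)
t=2.000: state=(4.147, 3.992, 6.420)
t=2.100: state=(3.985, 3.825, 6.333)
t=2.200: state=(3.840, 3.715, 6.164)
t=2.290: state=(3.749, 3.676, 5.988)
largest grid value and its neighbours: y(0.455)=5.10250, y(0.460)=5.10301, y(0.465)=5.10250
parabola through these three points peaks at t≈0.460 with y≈5.10301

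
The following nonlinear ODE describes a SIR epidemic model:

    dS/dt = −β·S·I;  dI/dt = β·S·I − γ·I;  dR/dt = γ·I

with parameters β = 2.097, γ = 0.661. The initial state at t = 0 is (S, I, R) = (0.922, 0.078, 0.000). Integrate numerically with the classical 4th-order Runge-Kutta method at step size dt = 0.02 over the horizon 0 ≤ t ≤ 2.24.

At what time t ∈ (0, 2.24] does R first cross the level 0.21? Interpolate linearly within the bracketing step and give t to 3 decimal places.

t=0.000: state=(0.922, 0.078, 0.000)
step 1 (dt=0.02): k1=(-0.151, 0.099, 0.052), k2=(-0.152, 0.100, 0.052), k3=(-0.152, 0.100, 0.052), k4=(-0.154, 0.101, 0.053); state += dt/6·(k1+2k2+2k3+k4)
t=0.020: state=(0.919, 0.080, 0.001)
t=0.040: state=(0.916, 0.082, 0.002)
t=0.060: state=(0.913, 0.084, 0.003)
continuing one RK4 step at a time; state shown every 5 steps (Δt=0.1):
t=0.100: state=(0.906, 0.088, 0.005)
t=0.200: state=(0.888, 0.100, 0.012)
t=0.300: state=(0.869, 0.112, 0.019)
t=0.400: state=(0.847, 0.126, 0.027)
t=0.500: state=(0.824, 0.141, 0.035)
t=0.600: state=(0.799, 0.156, 0.045)
t=0.700: state=(0.772, 0.172, 0.056)
t=0.800: state=(0.743, 0.189, 0.068)
t=0.900: state=(0.713, 0.206, 0.081)
t=1.000: state=(0.682, 0.223, 0.095)
t=1.100: state=(0.649, 0.240, 0.111)
t=1.200: state=(0.616, 0.257, 0.127)
t=1.300: state=(0.583, 0.272, 0.144)
t=1.400: state=(0.550, 0.287, 0.163)
t=1.500: state=(0.517, 0.301, 0.182)
t=1.600: state=(0.485, 0.313, 0.203)
t=1.620: state=(0.478, 0.315, 0.207)
next step: t=1.640: state=(0.472, 0.317, 0.211) — R has crossed 0.21
linear interpolation between t=1.620 (0.20681) and t=1.640 (0.21098) → t≈1.635

t = 1.635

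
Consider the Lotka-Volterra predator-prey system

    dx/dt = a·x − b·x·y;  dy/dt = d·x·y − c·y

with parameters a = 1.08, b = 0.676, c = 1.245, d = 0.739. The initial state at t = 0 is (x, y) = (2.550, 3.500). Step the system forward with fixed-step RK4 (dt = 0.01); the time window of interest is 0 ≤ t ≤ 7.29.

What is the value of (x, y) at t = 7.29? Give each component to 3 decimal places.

t=0.000: state=(2.550, 3.500)
step 1 (dt=0.01): k1=(-3.279, 2.238), k2=(-3.277, 2.203), k3=(-3.277, 2.203), k4=(-3.275, 2.167); state += dt/6·(k1+2k2+2k3+k4)
t=0.010: state=(2.517, 3.522)
t=0.020: state=(2.485, 3.543)
t=0.030: state=(2.452, 3.564)
continuing one RK4 step at a time; state shown every 25 steps (Δt=0.25):
t=0.250: state=(1.787, 3.818)
t=0.500: state=(1.235, 3.685)
t=0.750: state=(0.896, 3.277)
t=1.000: state=(0.704, 2.778)
t=1.250: state=(0.601, 2.293)
t=1.500: state=(0.554, 1.868)
t=1.750: state=(0.546, 1.514)
t=2.000: state=(0.568, 1.229)
t=2.250: state=(0.617, 1.004)
t=2.500: state=(0.692, 0.829)
t=2.750: state=(0.798, 0.697)
t=3.000: state=(0.937, 0.599)
t=3.250: state=(1.116, 0.530)
t=3.500: state=(1.342, 0.487)
t=3.750: state=(1.622, 0.469)
t=4.000: state=(1.963, 0.478)
t=4.250: state=(2.364, 0.521)
t=4.500: state=(2.816, 0.616)
t=4.750: state=(3.280, 0.792)
t=5.000: state=(3.669, 1.105)
t=5.250: state=(3.828, 1.626)
t=5.500: state=(3.585, 2.380)
t=5.750: state=(2.927, 3.197)
t=6.000: state=(2.122, 3.732)
t=6.250: state=(1.462, 3.794)
t=6.500: state=(1.031, 3.487)
t=6.750: state=(0.779, 3.013)
t=7.000: state=(0.640, 2.513)
t=7.250: state=(0.570, 2.057)
t=7.290: state=(0.564, 1.990)

(x, y) = (0.564, 1.990)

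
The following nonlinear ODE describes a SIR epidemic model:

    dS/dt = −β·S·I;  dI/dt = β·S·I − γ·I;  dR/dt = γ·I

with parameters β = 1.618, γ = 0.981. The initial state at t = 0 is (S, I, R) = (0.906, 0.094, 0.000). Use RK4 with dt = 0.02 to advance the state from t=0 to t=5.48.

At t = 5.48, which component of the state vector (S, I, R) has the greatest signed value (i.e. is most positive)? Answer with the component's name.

largest component: R

t=0.000: state=(0.906, 0.094, 0.000)
step 1 (dt=0.02): k1=(-0.138, 0.046, 0.092), k2=(-0.138, 0.046, 0.093), k3=(-0.138, 0.046, 0.093), k4=(-0.139, 0.046, 0.093); state += dt/6·(k1+2k2+2k3+k4)
t=0.020: state=(0.903, 0.095, 0.002)
t=0.040: state=(0.900, 0.096, 0.004)
t=0.060: state=(0.898, 0.097, 0.006)
continuing one RK4 step at a time; state shown every 10 steps (Δt=0.2):
t=0.200: state=(0.878, 0.103, 0.019)
t=0.400: state=(0.848, 0.112, 0.040)
t=0.600: state=(0.816, 0.121, 0.063)
t=0.800: state=(0.784, 0.128, 0.088)
t=1.000: state=(0.751, 0.135, 0.114)
t=1.200: state=(0.718, 0.141, 0.141)
t=1.400: state=(0.686, 0.145, 0.169)
t=1.600: state=(0.654, 0.148, 0.198)
t=1.800: state=(0.623, 0.150, 0.227)
t=2.000: state=(0.594, 0.150, 0.256)
t=2.200: state=(0.566, 0.149, 0.286)
t=2.400: state=(0.539, 0.146, 0.315)
t=2.600: state=(0.515, 0.142, 0.343)
t=2.800: state=(0.492, 0.138, 0.370)
t=3.000: state=(0.471, 0.132, 0.397)
t=3.200: state=(0.451, 0.126, 0.422)
t=3.400: state=(0.434, 0.120, 0.446)
t=3.600: state=(0.418, 0.113, 0.469)
t=3.800: state=(0.403, 0.106, 0.491)
t=4.000: state=(0.390, 0.099, 0.511)
t=4.200: state=(0.378, 0.092, 0.530)
t=4.400: state=(0.368, 0.085, 0.547)
t=4.600: state=(0.358, 0.079, 0.563)
t=4.800: state=(0.349, 0.073, 0.578)
t=5.000: state=(0.341, 0.067, 0.592)
t=5.200: state=(0.334, 0.061, 0.604)
t=5.400: state=(0.328, 0.056, 0.616)
t=5.480: state=(0.326, 0.054, 0.620)
compare at T: S=0.326, I=0.054, R=0.620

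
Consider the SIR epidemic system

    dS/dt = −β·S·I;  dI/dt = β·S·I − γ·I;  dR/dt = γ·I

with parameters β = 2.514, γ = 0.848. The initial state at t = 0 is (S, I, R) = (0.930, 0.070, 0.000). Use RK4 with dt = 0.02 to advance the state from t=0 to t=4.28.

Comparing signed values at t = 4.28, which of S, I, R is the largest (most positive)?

t=0.000: state=(0.930, 0.070, 0.000)
step 1 (dt=0.02): k1=(-0.164, 0.104, 0.059), k2=(-0.166, 0.106, 0.060), k3=(-0.166, 0.106, 0.060), k4=(-0.168, 0.107, 0.061); state += dt/6·(k1+2k2+2k3+k4)
t=0.020: state=(0.927, 0.072, 0.001)
t=0.040: state=(0.923, 0.074, 0.002)
t=0.060: state=(0.920, 0.076, 0.004)
continuing one RK4 step at a time; state shown every 10 steps (Δt=0.2):
t=0.200: state=(0.893, 0.093, 0.014)
t=0.400: state=(0.846, 0.122, 0.032)
t=0.600: state=(0.789, 0.156, 0.055)
t=0.800: state=(0.723, 0.192, 0.085)
t=1.000: state=(0.650, 0.229, 0.121)
t=1.200: state=(0.575, 0.263, 0.162)
t=1.400: state=(0.500, 0.291, 0.210)
t=1.600: state=(0.429, 0.310, 0.261)
t=1.800: state=(0.366, 0.319, 0.314)
t=2.000: state=(0.312, 0.320, 0.368)
t=2.200: state=(0.266, 0.312, 0.422)
t=2.400: state=(0.228, 0.298, 0.474)
t=2.600: state=(0.197, 0.280, 0.523)
t=2.800: state=(0.172, 0.259, 0.569)
t=3.000: state=(0.152, 0.237, 0.611)
t=3.200: state=(0.136, 0.215, 0.649)
t=3.400: state=(0.123, 0.194, 0.684)
t=3.600: state=(0.112, 0.173, 0.715)
t=3.800: state=(0.103, 0.154, 0.743)
t=4.000: state=(0.096, 0.137, 0.767)
t=4.200: state=(0.090, 0.121, 0.789)
t=4.280: state=(0.088, 0.115, 0.797)
compare at T: S=0.088, I=0.115, R=0.797

largest component: R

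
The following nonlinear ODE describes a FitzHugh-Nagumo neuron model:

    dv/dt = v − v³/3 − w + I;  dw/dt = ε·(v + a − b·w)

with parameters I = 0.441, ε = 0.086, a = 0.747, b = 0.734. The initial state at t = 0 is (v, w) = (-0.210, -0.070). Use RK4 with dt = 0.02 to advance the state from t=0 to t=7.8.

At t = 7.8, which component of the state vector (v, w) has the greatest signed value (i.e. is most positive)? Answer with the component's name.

largest component: v

t=0.000: state=(-0.210, -0.070)
step 1 (dt=0.02): k1=(0.304, 0.051), k2=(0.306, 0.051), k3=(0.307, 0.051), k4=(0.309, 0.051); state += dt/6·(k1+2k2+2k3+k4)
t=0.020: state=(-0.204, -0.069)
t=0.040: state=(-0.198, -0.068)
t=0.060: state=(-0.191, -0.067)
continuing one RK4 step at a time; state shown every 25 steps (Δt=0.5):
t=0.500: state=(-0.022, -0.041)
t=1.000: state=(0.265, -0.004)
t=1.500: state=(0.687, 0.048)
t=2.000: state=(1.189, 0.118)
t=2.500: state=(1.566, 0.205)
t=3.000: state=(1.725, 0.300)
t=3.500: state=(1.756, 0.397)
t=4.000: state=(1.738, 0.490)
t=4.500: state=(1.702, 0.579)
t=5.000: state=(1.660, 0.664)
t=5.500: state=(1.615, 0.744)
t=6.000: state=(1.568, 0.820)
t=6.500: state=(1.519, 0.892)
t=7.000: state=(1.468, 0.959)
t=7.500: state=(1.415, 1.022)
t=7.800: state=(1.381, 1.057)
compare at T: v=1.381, w=1.057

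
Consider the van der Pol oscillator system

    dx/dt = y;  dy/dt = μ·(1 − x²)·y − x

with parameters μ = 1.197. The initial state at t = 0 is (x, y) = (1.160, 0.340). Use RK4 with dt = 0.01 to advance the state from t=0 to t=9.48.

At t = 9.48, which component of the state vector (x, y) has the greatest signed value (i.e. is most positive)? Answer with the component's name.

t=0.000: state=(1.160, 0.340)
step 1 (dt=0.01): k1=(0.340, -1.301), k2=(0.333, -1.301), k3=(0.333, -1.301), k4=(0.327, -1.302); state += dt/6·(k1+2k2+2k3+k4)
t=0.010: state=(1.163, 0.327)
t=0.020: state=(1.167, 0.314)
t=0.030: state=(1.170, 0.301)
continuing one RK4 step at a time; state shown every 50 steps (Δt=0.5):
t=0.500: state=(1.174, -0.262)
t=1.000: state=(0.917, -0.765)
t=1.500: state=(0.377, -1.463)
t=2.000: state=(-0.621, -2.503)
t=2.500: state=(-1.712, -1.292)
t=3.000: state=(-1.911, 0.188)
t=3.500: state=(-1.709, 0.550)
t=4.000: state=(-1.379, 0.777)
t=4.500: state=(-0.905, 1.172)
t=5.000: state=(-0.120, 2.092)
t=5.500: state=(1.193, 2.734)
t=6.000: state=(1.982, 0.403)
t=6.500: state=(1.926, -0.402)
t=7.000: state=(1.668, -0.613)
t=7.500: state=(1.310, -0.837)
t=8.000: state=(0.794, -1.292)
t=8.500: state=(-0.084, -2.343)
t=9.000: state=(-1.433, -2.407)
t=9.480: state=(-2.004, -0.183)
compare at T: x=-2.004, y=-0.183

largest component: y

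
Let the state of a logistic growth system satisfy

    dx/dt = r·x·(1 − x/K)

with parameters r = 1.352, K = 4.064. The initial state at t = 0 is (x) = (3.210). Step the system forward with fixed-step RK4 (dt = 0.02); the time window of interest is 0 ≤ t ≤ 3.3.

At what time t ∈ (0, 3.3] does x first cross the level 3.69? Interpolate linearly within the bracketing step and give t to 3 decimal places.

t=0.000: state=(3.210)
step 1 (dt=0.02): k1=(0.912), k2=(0.905), k3=(0.905), k4=(0.898); state += dt/6·(k1+2k2+2k3+k4)
t=0.020: state=(3.228)
t=0.040: state=(3.246)
t=0.060: state=(3.263)
continuing one RK4 step at a time; state shown every 10 steps (Δt=0.2):
t=0.200: state=(3.378)
t=0.400: state=(3.519)
t=0.600: state=(3.634)
t=0.700: state=(3.684)
next step: t=0.720: state=(3.693) — x has crossed 3.69
linear interpolation between t=0.700 (3.68363) and t=0.720 (3.69285) → t≈0.714

t = 0.714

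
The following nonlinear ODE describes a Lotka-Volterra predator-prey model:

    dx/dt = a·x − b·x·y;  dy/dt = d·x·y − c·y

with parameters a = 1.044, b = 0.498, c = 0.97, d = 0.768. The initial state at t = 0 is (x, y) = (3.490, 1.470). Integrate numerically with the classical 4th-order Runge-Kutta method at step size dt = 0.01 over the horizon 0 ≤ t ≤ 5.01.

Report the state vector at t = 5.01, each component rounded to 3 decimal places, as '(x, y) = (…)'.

(x, y) = (0.773, 0.512)

t=0.000: state=(3.490, 1.470)
step 1 (dt=0.01): k1=(1.089, 2.514), k2=(1.068, 2.542), k3=(1.068, 2.542), k4=(1.048, 2.570); state += dt/6·(k1+2k2+2k3+k4)
t=0.010: state=(3.501, 1.495)
t=0.020: state=(3.511, 1.521)
t=0.030: state=(3.521, 1.548)
continuing one RK4 step at a time; state shown every 20 steps (Δt=0.2):
t=0.200: state=(3.609, 2.094)
t=0.400: state=(3.461, 2.980)
t=0.600: state=(3.007, 4.049)
t=0.800: state=(2.352, 5.039)
t=1.000: state=(1.694, 5.657)
t=1.200: state=(1.176, 5.796)
t=1.400: state=(0.821, 5.554)
t=1.600: state=(0.595, 5.094)
t=1.800: state=(0.453, 4.543)
t=2.000: state=(0.365, 3.983)
t=2.200: state=(0.311, 3.454)
t=2.400: state=(0.278, 2.976)
t=2.600: state=(0.261, 2.554)
t=2.800: state=(0.254, 2.189)
t=3.000: state=(0.255, 1.874)
t=3.200: state=(0.265, 1.606)
t=3.400: state=(0.281, 1.380)
t=3.600: state=(0.305, 1.189)
t=3.800: state=(0.337, 1.028)
t=4.000: state=(0.377, 0.895)
t=4.200: state=(0.427, 0.784)
t=4.400: state=(0.489, 0.692)
t=4.600: state=(0.565, 0.618)
t=4.800: state=(0.656, 0.559)
t=5.000: state=(0.767, 0.514)
t=5.010: state=(0.773, 0.512)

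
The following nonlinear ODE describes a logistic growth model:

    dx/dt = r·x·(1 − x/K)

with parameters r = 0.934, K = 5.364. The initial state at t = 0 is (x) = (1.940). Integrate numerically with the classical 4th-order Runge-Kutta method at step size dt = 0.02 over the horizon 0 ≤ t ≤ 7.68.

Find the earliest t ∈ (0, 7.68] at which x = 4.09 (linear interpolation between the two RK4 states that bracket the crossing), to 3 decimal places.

t = 1.857

t=0.000: state=(1.940)
step 1 (dt=0.02): k1=(1.157), k2=(1.160), k3=(1.160), k4=(1.163); state += dt/6·(k1+2k2+2k3+k4)
t=0.020: state=(1.963)
t=0.040: state=(1.987)
t=0.060: state=(2.010)
continuing one RK4 step at a time; state shown every 25 steps (Δt=0.5):
t=0.500: state=(2.547)
t=1.000: state=(3.167)
t=1.500: state=(3.739)
t=1.840: state=(4.074)
next step: t=1.860: state=(4.093) — x has crossed 4.09
linear interpolation between t=1.840 (4.07445) and t=1.860 (4.09266) → t≈1.857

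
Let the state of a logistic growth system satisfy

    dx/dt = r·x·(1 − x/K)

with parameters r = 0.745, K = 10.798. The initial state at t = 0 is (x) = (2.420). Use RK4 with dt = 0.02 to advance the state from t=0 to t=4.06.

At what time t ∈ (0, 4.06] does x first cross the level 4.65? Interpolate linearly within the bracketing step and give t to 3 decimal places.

t = 1.292

t=0.000: state=(2.420)
step 1 (dt=0.02): k1=(1.399), k2=(1.405), k3=(1.405), k4=(1.410); state += dt/6·(k1+2k2+2k3+k4)
t=0.020: state=(2.448)
t=0.040: state=(2.476)
t=0.060: state=(2.505)
continuing one RK4 step at a time; state shown every 10 steps (Δt=0.2):
t=0.200: state=(2.711)
t=0.400: state=(3.025)
t=0.600: state=(3.360)
t=0.800: state=(3.714)
t=1.000: state=(4.085)
t=1.200: state=(4.469)
t=1.280: state=(4.626)
next step: t=1.300: state=(4.666) — x has crossed 4.65
linear interpolation between t=1.280 (4.62623) and t=1.300 (4.66567) → t≈1.292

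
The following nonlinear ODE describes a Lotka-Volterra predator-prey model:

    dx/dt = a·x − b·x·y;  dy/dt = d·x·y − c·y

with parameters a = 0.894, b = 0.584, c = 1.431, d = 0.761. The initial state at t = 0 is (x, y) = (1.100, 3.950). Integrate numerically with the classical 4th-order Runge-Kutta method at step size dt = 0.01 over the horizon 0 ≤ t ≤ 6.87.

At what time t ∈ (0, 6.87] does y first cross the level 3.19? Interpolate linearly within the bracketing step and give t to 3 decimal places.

t = 0.292

t=0.000: state=(1.100, 3.950)
step 1 (dt=0.01): k1=(-1.554, -2.346), k2=(-1.536, -2.362), k3=(-1.536, -2.362), k4=(-1.517, -2.378); state += dt/6·(k1+2k2+2k3+k4)
t=0.010: state=(1.085, 3.926)
t=0.020: state=(1.070, 3.902)
t=0.030: state=(1.055, 3.878)
continuing one RK4 step at a time; state shown every 25 steps (Δt=0.25):
t=0.250: state=(0.809, 3.303)
t=0.290: state=(0.777, 3.195)
next step: t=0.300: state=(0.770, 3.168) — y has crossed 3.19
linear interpolation between t=0.290 (3.19521) and t=0.300 (3.16841) → t≈0.292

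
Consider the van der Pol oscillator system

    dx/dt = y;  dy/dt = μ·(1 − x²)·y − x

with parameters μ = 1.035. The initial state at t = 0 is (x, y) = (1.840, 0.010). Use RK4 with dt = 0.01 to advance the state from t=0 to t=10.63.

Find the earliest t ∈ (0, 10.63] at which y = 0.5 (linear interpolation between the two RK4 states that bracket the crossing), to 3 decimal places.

t=0.000: state=(1.840, 0.010)
step 1 (dt=0.01): k1=(0.010, -1.865), k2=(0.001, -1.842), k3=(0.001, -1.842), k4=(-0.008, -1.819); state += dt/6·(k1+2k2+2k3+k4)
t=0.010: state=(1.840, -0.008)
t=0.020: state=(1.840, -0.026)
t=0.030: state=(1.839, -0.044)
continuing one RK4 step at a time; state shown every 50 steps (Δt=0.5):
t=0.500: state=(1.683, -0.540)
t=1.000: state=(1.338, -0.840)
t=1.500: state=(0.818, -1.289)
t=2.000: state=(-0.030, -2.194)
t=2.500: state=(-1.299, -2.426)
t=3.000: state=(-1.981, -0.341)
t=3.500: state=(-1.909, 0.440)
t=3.590: state=(-1.866, 0.498)
next step: t=3.600: state=(-1.861, 0.503) — y has crossed 0.5
linear interpolation between t=3.590 (0.49763) and t=3.600 (0.50345) → t≈3.594

t = 3.594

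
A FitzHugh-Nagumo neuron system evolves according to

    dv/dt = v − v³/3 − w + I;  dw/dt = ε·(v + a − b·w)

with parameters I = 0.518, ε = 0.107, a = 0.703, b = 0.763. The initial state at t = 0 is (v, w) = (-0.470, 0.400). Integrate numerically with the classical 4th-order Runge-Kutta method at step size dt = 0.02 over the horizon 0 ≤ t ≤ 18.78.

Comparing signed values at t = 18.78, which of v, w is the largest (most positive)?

t=0.000: state=(-0.470, 0.400)
step 1 (dt=0.02): k1=(-0.317, -0.008), k2=(-0.320, -0.008), k3=(-0.320, -0.008), k4=(-0.322, -0.008); state += dt/6·(k1+2k2+2k3+k4)
t=0.020: state=(-0.476, 0.400)
t=0.040: state=(-0.483, 0.400)
t=0.060: state=(-0.489, 0.399)
continuing one RK4 step at a time; state shown every 50 steps (Δt=1):
t=1.000: state=(-0.900, 0.372)
t=2.000: state=(-1.346, 0.298)
t=3.000: state=(-1.508, 0.197)
t=4.000: state=(-1.499, 0.099)
t=5.000: state=(-1.443, 0.012)
t=6.000: state=(-1.375, -0.061)
t=7.000: state=(-1.302, -0.122)
t=8.000: state=(-1.227, -0.170)
t=9.000: state=(-1.148, -0.206)
t=10.000: state=(-1.065, -0.232)
t=11.000: state=(-0.972, -0.246)
t=12.000: state=(-0.866, -0.249)
t=13.000: state=(-0.731, -0.239)
t=14.000: state=(-0.535, -0.214)
t=15.000: state=(-0.184, -0.164)
t=16.000: state=(0.598, -0.062)
t=17.000: state=(1.622, 0.134)
t=18.000: state=(1.810, 0.378)
t=18.780: state=(1.758, 0.556)
compare at T: v=1.758, w=0.556

largest component: v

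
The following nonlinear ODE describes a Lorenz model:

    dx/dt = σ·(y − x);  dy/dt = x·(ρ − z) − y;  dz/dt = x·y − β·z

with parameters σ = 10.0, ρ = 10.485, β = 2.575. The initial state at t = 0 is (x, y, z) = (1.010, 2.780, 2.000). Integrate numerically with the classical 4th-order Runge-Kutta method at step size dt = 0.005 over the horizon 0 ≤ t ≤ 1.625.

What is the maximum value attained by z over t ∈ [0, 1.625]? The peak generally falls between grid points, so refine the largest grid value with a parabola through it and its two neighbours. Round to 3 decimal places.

t=0.000: state=(1.010, 2.780, 2.000)
step 1 (dt=0.005): k1=(17.700, 5.790, -2.342), k2=(17.402, 6.157, -2.189), k3=(17.419, 6.149, -2.191), k4=(17.137, 6.510, -2.038); state += dt/6·(k1+2k2+2k3+k4)
t=0.005: state=(1.097, 2.811, 1.989)
t=0.010: state=(1.181, 2.845, 1.980)
t=0.015: state=(1.264, 2.883, 1.972)
continuing one RK4 step at a time; state shown every 20 steps (Δt=0.1):
t=0.100: state=(2.508, 3.966, 2.087)
t=0.200: state=(4.172, 6.092, 3.113)
t=0.300: state=(6.302, 8.525, 5.871)
t=0.400: state=(8.146, 9.284, 10.498)
t=0.500: state=(8.065, 6.729, 14.113)
t=0.600: state=(5.958, 3.476, 14.030)
t=0.700: state=(3.740, 1.955, 11.930)
t=0.800: state=(2.467, 1.665, 9.684)
t=0.900: state=(2.020, 1.872, 7.821)
t=1.000: state=(2.089, 2.351, 6.420)
t=1.100: state=(2.522, 3.123, 5.515)
t=1.200: state=(3.297, 4.251, 5.209)
t=1.300: state=(4.423, 5.703, 5.735)
t=1.400: state=(5.767, 7.094, 7.365)
t=1.500: state=(6.843, 7.533, 9.884)
t=1.600: state=(6.943, 6.427, 12.003)
t=1.625: state=(6.779, 5.986, 12.286)
largest grid value and its neighbours: z(0.540)=14.49745, z(0.545)=14.50113, z(0.550)=14.49585
parabola through these three points peaks at t≈0.545 with z≈14.50117

max z = 14.501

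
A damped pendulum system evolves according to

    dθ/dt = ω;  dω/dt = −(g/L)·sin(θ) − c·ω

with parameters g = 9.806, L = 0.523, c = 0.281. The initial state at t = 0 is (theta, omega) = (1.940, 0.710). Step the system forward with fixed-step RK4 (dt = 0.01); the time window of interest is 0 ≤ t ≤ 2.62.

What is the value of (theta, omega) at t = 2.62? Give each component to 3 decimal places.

(theta, omega) = (-1.274, -0.245)

t=0.000: state=(1.940, 0.710)
step 1 (dt=0.01): k1=(0.710, -17.686), k2=(0.622, -17.637), k3=(0.622, -17.640), k4=(0.534, -17.594); state += dt/6·(k1+2k2+2k3+k4)
t=0.010: state=(1.946, 0.534)
t=0.020: state=(1.951, 0.358)
t=0.030: state=(1.953, 0.183)
continuing one RK4 step at a time; state shown every 10 steps (Δt=0.1):
t=0.100: state=(1.924, -1.030)
t=0.200: state=(1.734, -2.779)
t=0.300: state=(1.367, -4.541)
t=0.400: state=(0.833, -6.053)
t=0.500: state=(0.183, -6.776)
t=0.600: state=(-0.481, -6.309)
t=0.700: state=(-1.045, -4.855)
t=0.800: state=(-1.438, -2.972)
t=0.900: state=(-1.639, -1.044)
t=1.000: state=(-1.649, 0.826)
t=1.100: state=(-1.475, 2.650)
t=1.200: state=(-1.123, 4.354)
t=1.300: state=(-0.618, 5.643)
t=1.400: state=(-0.023, 6.065)
t=1.500: state=(0.558, 5.403)
t=1.600: state=(1.030, 3.929)
t=1.700: state=(1.333, 2.106)
t=1.800: state=(1.449, 0.224)
t=1.900: state=(1.379, -1.612)
t=2.000: state=(1.131, -3.328)
t=2.100: state=(0.724, -4.717)
t=2.200: state=(0.210, -5.417)
t=2.300: state=(-0.326, -5.155)
t=2.400: state=(-0.791, -4.024)
t=2.500: state=(-1.115, -2.397)
t=2.600: state=(-1.265, -0.605)
t=2.620: state=(-1.274, -0.245)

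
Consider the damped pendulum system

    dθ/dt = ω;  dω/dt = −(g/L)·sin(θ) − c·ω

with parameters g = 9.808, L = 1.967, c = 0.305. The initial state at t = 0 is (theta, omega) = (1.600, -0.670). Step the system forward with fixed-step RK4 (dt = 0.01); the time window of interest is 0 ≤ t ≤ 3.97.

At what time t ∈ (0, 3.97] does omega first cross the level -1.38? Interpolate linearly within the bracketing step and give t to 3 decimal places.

t=0.000: state=(1.600, -0.670)
step 1 (dt=0.01): k1=(-0.670, -4.780), k2=(-0.694, -4.773), k3=(-0.694, -4.773), k4=(-0.718, -4.766); state += dt/6·(k1+2k2+2k3+k4)
t=0.010: state=(1.593, -0.718)
t=0.020: state=(1.586, -0.765)
t=0.030: state=(1.578, -0.813)
t=0.150: state=(1.447, -1.370)
next step: t=0.160: state=(1.433, -1.415) — omega has crossed -1.38
linear interpolation between t=0.150 (-1.36984) and t=0.160 (-1.41502) → t≈0.152

t = 0.152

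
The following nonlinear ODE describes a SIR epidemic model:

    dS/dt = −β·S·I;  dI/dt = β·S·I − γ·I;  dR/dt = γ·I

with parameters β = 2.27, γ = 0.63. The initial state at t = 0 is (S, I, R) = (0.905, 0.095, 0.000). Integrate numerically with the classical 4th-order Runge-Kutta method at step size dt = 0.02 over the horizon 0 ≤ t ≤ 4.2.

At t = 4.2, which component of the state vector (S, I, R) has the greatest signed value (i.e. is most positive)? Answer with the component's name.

t=0.000: state=(0.905, 0.095, 0.000)
step 1 (dt=0.02): k1=(-0.195, 0.135, 0.060), k2=(-0.198, 0.137, 0.061), k3=(-0.198, 0.137, 0.061), k4=(-0.200, 0.138, 0.062); state += dt/6·(k1+2k2+2k3+k4)
t=0.020: state=(0.901, 0.098, 0.001)
t=0.040: state=(0.897, 0.101, 0.002)
t=0.060: state=(0.893, 0.103, 0.004)
continuing one RK4 step at a time; state shown every 10 steps (Δt=0.2):
t=0.200: state=(0.861, 0.125, 0.014)
t=0.400: state=(0.807, 0.161, 0.032)
t=0.600: state=(0.743, 0.202, 0.055)
t=0.800: state=(0.672, 0.246, 0.083)
t=1.000: state=(0.595, 0.289, 0.116)
t=1.200: state=(0.517, 0.328, 0.155)
t=1.400: state=(0.442, 0.359, 0.199)
t=1.600: state=(0.374, 0.381, 0.245)
t=1.800: state=(0.313, 0.392, 0.294)
t=2.000: state=(0.262, 0.394, 0.344)
t=2.200: state=(0.219, 0.387, 0.393)
t=2.400: state=(0.185, 0.374, 0.441)
t=2.600: state=(0.156, 0.356, 0.487)
t=2.800: state=(0.134, 0.335, 0.531)
t=3.000: state=(0.115, 0.313, 0.572)
t=3.200: state=(0.101, 0.290, 0.610)
t=3.400: state=(0.089, 0.267, 0.645)
t=3.600: state=(0.079, 0.244, 0.677)
t=3.800: state=(0.071, 0.223, 0.706)
t=4.000: state=(0.064, 0.202, 0.733)
t=4.200: state=(0.059, 0.184, 0.757)
compare at T: S=0.059, I=0.184, R=0.757

largest component: R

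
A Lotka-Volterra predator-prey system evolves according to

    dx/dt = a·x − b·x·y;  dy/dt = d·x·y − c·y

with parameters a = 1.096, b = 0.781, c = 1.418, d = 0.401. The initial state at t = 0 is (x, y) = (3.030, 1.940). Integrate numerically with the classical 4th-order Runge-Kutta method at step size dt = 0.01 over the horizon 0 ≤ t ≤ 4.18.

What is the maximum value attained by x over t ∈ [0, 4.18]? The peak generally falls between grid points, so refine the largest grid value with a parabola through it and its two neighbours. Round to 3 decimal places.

max x = 4.863

t=0.000: state=(3.030, 1.940)
step 1 (dt=0.01): k1=(-1.270, -0.394), k2=(-1.263, -0.398), k3=(-1.263, -0.398), k4=(-1.255, -0.403); state += dt/6·(k1+2k2+2k3+k4)
t=0.010: state=(3.017, 1.936)
t=0.020: state=(3.005, 1.932)
t=0.030: state=(2.993, 1.928)
continuing one RK4 step at a time; state shown every 20 steps (Δt=0.2):
t=0.200: state=(2.806, 1.845)
t=0.400: state=(2.642, 1.728)
t=0.600: state=(2.536, 1.601)
t=0.800: state=(2.484, 1.474)
t=1.000: state=(2.480, 1.354)
t=1.200: state=(2.520, 1.246)
t=1.400: state=(2.603, 1.152)
t=1.600: state=(2.724, 1.074)
t=1.800: state=(2.882, 1.012)
t=2.000: state=(3.075, 0.968)
t=2.200: state=(3.299, 0.941)
t=2.400: state=(3.550, 0.932)
t=2.600: state=(3.818, 0.943)
t=2.800: state=(4.094, 0.976)
t=3.000: state=(4.359, 1.031)
t=3.200: state=(4.592, 1.112)
t=3.400: state=(4.767, 1.220)
t=3.600: state=(4.856, 1.352)
t=3.800: state=(4.839, 1.503)
t=4.000: state=(4.705, 1.661)
t=4.180: state=(4.495, 1.795)
largest grid value and its neighbours: x(3.660)=4.86307, x(3.670)=4.86321, x(3.680)=4.86307
parabola through these three points peaks at t≈3.670 with x≈4.86321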